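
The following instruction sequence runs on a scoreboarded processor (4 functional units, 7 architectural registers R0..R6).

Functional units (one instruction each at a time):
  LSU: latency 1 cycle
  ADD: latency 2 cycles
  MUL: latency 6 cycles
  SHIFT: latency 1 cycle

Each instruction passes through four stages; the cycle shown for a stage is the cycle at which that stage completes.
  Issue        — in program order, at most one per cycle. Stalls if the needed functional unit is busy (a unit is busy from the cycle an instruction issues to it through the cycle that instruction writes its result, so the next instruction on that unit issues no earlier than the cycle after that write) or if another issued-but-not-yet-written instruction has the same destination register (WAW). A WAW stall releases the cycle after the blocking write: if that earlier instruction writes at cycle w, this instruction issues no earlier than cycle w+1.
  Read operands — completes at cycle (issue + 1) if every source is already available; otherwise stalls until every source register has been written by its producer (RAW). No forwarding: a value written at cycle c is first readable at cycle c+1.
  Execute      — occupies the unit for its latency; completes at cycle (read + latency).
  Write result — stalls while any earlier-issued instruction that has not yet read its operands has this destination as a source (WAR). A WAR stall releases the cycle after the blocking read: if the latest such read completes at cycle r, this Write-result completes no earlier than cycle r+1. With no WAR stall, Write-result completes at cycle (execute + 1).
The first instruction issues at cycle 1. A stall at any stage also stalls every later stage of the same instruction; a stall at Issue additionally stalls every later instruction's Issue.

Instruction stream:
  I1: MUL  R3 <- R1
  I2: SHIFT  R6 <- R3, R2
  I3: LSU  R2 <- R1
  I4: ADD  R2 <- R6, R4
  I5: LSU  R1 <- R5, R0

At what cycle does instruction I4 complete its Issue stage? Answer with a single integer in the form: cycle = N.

c1: issue I1 (MUL)
c2: I1 read-ops · issue I2 (SHIFT)
c3: issue I3 (LSU)
c4: I3 read-ops
c5: I3 finished on LSU
c8: I1 finished on MUL
c9: I1→R3
c10: I2 read-ops
c11: I2 finished on SHIFT · I3→R2
c12: I2→R6 · issue I4 (ADD)
c13: I4 read-ops · issue I5 (LSU)
c14: I5 read-ops
c15: I4 finished on ADD · I5 finished on LSU
c16: I4→R2 · I5→R1

cycle = 12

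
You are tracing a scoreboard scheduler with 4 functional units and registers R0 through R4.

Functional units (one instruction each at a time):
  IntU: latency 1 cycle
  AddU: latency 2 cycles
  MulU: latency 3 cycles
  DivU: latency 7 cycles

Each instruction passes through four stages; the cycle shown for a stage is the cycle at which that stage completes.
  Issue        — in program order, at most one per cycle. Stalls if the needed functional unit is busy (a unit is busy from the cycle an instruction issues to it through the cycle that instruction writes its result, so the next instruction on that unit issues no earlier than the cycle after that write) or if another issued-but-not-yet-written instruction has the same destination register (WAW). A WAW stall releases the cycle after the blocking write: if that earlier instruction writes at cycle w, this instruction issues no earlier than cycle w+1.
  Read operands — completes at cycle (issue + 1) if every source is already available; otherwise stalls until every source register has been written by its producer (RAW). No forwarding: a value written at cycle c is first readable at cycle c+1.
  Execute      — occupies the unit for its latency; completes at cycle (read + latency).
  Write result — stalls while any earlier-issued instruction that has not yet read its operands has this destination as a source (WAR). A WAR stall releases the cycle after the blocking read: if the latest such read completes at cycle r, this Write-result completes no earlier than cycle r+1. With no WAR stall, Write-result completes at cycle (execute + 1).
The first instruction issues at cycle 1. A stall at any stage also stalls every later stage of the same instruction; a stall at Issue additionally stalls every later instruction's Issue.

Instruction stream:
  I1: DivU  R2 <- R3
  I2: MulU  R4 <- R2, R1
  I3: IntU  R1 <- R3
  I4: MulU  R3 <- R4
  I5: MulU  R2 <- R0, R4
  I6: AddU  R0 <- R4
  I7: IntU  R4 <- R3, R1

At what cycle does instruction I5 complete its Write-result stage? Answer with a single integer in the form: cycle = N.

  I1 | 1 | 2 | 9 | 10
  I2 | 2 | 11 | 14 | 15   RAW R2: wait I1 write@10
  I3 | 3 | 4 | 5 | 12   WAR R1: wait I2 read@11
  I4 | 16 | 17 | 20 | 21   struct: MulU busy until I2 writes@15
  I5 | 22 | 23 | 26 | 27   struct: MulU busy until I4 writes@21
  I6 | 23 | 24 | 26 | 27
  I7 | 24 | 25 | 26 | 27

cycle = 27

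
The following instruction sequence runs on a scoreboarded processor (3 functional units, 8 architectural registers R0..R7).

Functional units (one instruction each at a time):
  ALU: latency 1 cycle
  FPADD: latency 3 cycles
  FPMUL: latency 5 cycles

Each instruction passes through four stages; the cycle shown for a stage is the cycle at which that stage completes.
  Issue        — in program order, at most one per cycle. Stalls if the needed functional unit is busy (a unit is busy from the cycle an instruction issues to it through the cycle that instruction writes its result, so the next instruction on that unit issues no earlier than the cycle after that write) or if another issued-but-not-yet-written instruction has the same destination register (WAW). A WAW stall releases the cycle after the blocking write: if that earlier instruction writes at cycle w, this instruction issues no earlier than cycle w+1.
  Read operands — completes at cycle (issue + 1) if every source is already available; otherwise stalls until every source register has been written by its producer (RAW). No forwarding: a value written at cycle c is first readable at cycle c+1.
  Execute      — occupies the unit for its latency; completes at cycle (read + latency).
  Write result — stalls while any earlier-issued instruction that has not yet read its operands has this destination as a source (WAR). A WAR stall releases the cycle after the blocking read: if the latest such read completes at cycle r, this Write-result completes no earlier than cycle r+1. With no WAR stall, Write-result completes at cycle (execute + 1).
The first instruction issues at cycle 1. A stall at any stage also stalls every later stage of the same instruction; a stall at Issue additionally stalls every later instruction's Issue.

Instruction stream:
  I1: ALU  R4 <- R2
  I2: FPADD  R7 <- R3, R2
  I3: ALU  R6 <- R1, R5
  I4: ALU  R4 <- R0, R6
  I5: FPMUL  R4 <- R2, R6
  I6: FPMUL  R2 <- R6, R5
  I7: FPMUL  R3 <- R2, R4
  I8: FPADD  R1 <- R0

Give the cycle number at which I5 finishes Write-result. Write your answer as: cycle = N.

cycle = 20

I1 -> (1, 2, 3, 4)
I2 -> (2, 3, 6, 7)
I3 -> (5, 6, 7, 8)  // struct: ALU busy until I1 writes@4
I4 -> (9, 10, 11, 12)  // struct: ALU busy until I3 writes@8
I5 -> (13, 14, 19, 20)  // WAW R4: wait I4 write@12
I6 -> (21, 22, 27, 28)  // struct: FPMUL busy until I5 writes@20
I7 -> (29, 30, 35, 36)  // struct: FPMUL busy until I6 writes@28
I8 -> (30, 31, 34, 35)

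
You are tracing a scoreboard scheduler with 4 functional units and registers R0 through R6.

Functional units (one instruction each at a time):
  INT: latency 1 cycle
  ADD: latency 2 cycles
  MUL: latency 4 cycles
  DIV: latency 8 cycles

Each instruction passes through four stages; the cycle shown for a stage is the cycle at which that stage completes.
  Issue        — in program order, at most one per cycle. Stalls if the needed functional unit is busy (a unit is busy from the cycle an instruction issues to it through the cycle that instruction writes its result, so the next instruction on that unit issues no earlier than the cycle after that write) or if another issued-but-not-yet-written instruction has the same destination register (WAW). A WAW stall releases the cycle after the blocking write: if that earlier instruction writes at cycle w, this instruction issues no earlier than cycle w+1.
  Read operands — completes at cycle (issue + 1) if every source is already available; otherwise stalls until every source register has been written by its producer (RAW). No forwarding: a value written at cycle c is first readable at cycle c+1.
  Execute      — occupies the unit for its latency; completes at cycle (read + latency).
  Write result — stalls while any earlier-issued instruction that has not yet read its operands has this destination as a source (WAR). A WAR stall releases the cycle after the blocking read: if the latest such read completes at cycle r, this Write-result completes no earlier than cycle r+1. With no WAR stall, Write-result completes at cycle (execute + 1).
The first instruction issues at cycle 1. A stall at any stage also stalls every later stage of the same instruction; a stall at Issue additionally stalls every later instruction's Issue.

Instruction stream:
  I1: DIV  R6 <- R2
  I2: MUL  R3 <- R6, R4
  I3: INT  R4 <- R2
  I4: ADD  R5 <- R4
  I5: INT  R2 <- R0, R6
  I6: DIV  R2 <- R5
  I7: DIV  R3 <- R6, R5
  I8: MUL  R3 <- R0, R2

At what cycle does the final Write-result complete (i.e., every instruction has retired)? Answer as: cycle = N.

cycle = 46

t=1  I1 issues→DIV
t=2  I1 reads | I2 issues→MUL
t=3  I3 issues→INT
t=4  I3 reads | I4 issues→ADD
t=5  I3 exec-done
t=10  I1 exec-done
t=11  I1 writes R6
t=12  I2 reads
t=13  I3 writes R4
t=14  I4 reads | I5 issues→INT
t=15  I5 reads
t=16  I2 exec-done | I4 exec-done | I5 exec-done
t=17  I2 writes R3 | I4 writes R5 | I5 writes R2
t=18  I6 issues→DIV
t=19  I6 reads
t=27  I6 exec-done
t=28  I6 writes R2
t=29  I7 issues→DIV
t=30  I7 reads
t=38  I7 exec-done
t=39  I7 writes R3
t=40  I8 issues→MUL
t=41  I8 reads
t=45  I8 exec-done
t=46  I8 writes R3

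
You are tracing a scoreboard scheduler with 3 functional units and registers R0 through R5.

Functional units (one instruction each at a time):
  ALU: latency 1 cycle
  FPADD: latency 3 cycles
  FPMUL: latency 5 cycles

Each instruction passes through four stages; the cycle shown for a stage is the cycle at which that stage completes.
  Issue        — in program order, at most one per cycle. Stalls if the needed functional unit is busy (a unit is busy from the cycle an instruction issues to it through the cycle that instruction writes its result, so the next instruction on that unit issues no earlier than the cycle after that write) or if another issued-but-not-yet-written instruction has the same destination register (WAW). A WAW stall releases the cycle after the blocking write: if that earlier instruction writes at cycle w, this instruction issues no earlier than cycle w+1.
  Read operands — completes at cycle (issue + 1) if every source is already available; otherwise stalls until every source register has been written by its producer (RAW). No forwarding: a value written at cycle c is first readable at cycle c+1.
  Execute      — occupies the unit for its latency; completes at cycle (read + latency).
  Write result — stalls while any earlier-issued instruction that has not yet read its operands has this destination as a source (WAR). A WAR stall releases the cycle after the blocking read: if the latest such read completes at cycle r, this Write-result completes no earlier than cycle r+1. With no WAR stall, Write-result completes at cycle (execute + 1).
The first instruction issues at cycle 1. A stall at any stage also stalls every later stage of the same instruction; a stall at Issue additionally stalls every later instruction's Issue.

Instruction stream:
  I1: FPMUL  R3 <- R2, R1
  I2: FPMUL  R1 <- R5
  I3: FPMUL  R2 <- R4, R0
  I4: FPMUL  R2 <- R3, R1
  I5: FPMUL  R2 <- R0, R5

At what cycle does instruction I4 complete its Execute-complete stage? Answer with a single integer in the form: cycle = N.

[I1] 1/2/7/8
[I2] 9/10/15/16  (struct: FPMUL busy until I1 writes@8)
[I3] 17/18/23/24  (struct: FPMUL busy until I2 writes@16)
[I4] 25/26/31/32  (struct: FPMUL busy until I3 writes@24)
[I5] 33/34/39/40  (struct: FPMUL busy until I4 writes@32)

cycle = 31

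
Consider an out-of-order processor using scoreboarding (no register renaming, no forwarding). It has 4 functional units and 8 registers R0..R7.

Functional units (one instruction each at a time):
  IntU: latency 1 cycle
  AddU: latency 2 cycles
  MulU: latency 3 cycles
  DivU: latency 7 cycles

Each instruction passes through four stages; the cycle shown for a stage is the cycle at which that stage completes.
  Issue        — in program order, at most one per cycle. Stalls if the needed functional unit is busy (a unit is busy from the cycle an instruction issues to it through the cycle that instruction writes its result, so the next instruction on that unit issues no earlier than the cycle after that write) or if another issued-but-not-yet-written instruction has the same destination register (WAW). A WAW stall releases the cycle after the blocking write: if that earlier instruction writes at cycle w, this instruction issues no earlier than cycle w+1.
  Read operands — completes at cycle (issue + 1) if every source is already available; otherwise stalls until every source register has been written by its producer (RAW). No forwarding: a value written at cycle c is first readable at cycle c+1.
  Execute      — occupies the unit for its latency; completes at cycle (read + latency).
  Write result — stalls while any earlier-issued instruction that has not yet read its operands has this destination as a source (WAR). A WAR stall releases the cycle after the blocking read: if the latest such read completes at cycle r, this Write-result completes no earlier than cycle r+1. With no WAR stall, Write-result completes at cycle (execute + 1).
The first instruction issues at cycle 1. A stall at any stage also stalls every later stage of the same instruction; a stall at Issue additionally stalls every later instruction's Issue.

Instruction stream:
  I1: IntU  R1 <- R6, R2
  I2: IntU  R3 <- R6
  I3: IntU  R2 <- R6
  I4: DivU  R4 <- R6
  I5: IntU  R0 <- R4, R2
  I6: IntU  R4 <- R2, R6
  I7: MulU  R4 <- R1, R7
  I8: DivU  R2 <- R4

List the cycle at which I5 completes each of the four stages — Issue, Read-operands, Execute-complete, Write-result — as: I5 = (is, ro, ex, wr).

cycle 1: I1 issues→IntU
cycle 2: I1 reads
cycle 3: I1 exec-done
cycle 4: I1 writes R1
cycle 5: I2 issues→IntU
cycle 6: I2 reads
cycle 7: I2 exec-done
cycle 8: I2 writes R3
cycle 9: I3 issues→IntU
cycle 10: I3 reads | I4 issues→DivU
cycle 11: I3 exec-done | I4 reads
cycle 12: I3 writes R2
cycle 13: I5 issues→IntU
cycle 18: I4 exec-done
cycle 19: I4 writes R4
cycle 20: I5 reads
cycle 21: I5 exec-done
cycle 22: I5 writes R0
cycle 23: I6 issues→IntU
cycle 24: I6 reads
cycle 25: I6 exec-done
cycle 26: I6 writes R4
cycle 27: I7 issues→MulU
cycle 28: I7 reads | I8 issues→DivU
cycle 31: I7 exec-done
cycle 32: I7 writes R4
cycle 33: I8 reads
cycle 40: I8 exec-done
cycle 41: I8 writes R2

I5 = (13, 20, 21, 22)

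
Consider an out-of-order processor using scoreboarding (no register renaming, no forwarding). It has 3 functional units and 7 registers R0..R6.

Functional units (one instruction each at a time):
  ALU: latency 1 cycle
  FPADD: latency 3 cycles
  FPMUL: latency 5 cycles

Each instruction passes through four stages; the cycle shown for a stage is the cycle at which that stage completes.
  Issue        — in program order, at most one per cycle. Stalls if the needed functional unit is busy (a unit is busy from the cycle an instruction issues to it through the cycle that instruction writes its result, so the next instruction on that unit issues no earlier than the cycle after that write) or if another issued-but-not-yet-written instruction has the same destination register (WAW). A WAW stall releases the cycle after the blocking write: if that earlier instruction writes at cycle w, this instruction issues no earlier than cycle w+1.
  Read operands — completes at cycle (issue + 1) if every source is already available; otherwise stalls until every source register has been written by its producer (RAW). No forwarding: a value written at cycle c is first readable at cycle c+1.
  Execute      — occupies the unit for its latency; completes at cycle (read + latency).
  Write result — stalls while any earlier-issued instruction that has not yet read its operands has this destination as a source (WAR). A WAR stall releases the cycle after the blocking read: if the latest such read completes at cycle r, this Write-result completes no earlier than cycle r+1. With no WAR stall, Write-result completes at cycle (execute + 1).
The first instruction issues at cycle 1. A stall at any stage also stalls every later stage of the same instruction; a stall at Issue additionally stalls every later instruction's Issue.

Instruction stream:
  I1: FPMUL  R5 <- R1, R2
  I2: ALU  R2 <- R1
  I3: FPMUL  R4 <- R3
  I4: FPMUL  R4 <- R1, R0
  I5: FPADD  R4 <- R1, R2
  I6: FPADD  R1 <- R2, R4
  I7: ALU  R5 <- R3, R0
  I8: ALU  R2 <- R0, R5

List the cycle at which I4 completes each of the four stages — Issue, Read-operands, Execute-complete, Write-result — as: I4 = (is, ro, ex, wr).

I4 = (17, 18, 23, 24)

I1 -> (1, 2, 7, 8)
I2 -> (2, 3, 4, 5)
I3 -> (9, 10, 15, 16)  // struct: FPMUL busy until I1 writes@8
I4 -> (17, 18, 23, 24)  // struct: FPMUL busy until I3 writes@16
I5 -> (25, 26, 29, 30)  // WAW R4: wait I4 write@24
I6 -> (31, 32, 35, 36)  // struct: FPADD busy until I5 writes@30
I7 -> (32, 33, 34, 35)
I8 -> (36, 37, 38, 39)  // struct: ALU busy until I7 writes@35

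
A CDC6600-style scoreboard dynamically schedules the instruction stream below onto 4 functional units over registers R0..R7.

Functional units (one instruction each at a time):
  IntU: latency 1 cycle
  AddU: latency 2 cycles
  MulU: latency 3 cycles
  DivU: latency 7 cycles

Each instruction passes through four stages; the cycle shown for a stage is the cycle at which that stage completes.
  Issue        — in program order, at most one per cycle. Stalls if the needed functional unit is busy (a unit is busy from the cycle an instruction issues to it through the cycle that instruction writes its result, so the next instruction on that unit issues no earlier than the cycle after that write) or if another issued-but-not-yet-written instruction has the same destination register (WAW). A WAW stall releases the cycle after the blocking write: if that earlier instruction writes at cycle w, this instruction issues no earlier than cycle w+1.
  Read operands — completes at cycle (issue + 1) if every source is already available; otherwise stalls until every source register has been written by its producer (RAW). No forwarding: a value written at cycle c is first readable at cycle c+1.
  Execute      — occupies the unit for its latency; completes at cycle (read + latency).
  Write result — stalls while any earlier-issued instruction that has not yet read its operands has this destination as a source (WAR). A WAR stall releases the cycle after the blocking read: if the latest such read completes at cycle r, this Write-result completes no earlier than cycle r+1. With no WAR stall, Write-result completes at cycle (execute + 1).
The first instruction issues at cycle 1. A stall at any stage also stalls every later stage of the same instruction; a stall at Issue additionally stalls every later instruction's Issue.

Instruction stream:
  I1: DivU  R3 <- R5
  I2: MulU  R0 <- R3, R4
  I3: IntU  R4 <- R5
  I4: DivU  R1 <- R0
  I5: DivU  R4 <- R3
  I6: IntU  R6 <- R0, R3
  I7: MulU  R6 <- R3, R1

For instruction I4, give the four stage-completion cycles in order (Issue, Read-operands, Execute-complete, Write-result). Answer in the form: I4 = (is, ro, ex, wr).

I4 = (11, 16, 23, 24)

I1  is:1  ro:2  ex:9  wr:10
I2  is:2  ro:11  ex:14  wr:15  — RAW R3: wait I1 write@10
I3  is:3  ro:4  ex:5  wr:12  — WAR R4: wait I2 read@11
I4  is:11  ro:16  ex:23  wr:24  — struct: DivU busy until I1 writes@10, RAW R0: wait I2 write@15
I5  is:25  ro:26  ex:33  wr:34  — struct: DivU busy until I4 writes@24
I6  is:26  ro:27  ex:28  wr:29
I7  is:30  ro:31  ex:34  wr:35  — WAW R6: wait I6 write@29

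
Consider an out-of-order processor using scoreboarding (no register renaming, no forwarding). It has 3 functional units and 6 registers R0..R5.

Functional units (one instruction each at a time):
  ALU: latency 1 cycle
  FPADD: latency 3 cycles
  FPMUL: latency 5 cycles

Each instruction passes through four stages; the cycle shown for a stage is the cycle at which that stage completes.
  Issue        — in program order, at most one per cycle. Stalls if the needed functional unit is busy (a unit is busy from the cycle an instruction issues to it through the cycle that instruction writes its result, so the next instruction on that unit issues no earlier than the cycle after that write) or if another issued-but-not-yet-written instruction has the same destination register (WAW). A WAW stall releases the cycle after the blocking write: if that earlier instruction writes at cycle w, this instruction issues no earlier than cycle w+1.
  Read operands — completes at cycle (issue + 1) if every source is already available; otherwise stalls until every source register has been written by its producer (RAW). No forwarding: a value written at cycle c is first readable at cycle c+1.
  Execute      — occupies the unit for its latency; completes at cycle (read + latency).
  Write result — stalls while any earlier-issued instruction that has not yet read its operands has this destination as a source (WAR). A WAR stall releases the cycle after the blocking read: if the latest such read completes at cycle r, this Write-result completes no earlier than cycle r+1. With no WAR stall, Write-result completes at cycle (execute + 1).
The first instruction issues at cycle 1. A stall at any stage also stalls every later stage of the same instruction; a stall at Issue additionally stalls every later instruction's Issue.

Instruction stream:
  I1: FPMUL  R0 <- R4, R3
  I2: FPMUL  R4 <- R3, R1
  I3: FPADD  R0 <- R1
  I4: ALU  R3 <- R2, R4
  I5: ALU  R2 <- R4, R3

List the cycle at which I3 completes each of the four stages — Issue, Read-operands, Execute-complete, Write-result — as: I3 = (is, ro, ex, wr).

I3 = (10, 11, 14, 15)

t=1  issue I1 (FPMUL)
t=2  I1 read-ops
t=7  I1 finished on FPMUL
t=8  I1→R0
t=9  issue I2 (FPMUL)
t=10  I2 read-ops · issue I3 (FPADD)
t=11  I3 read-ops · issue I4 (ALU)
t=14  I3 finished on FPADD
t=15  I2 finished on FPMUL · I3→R0
t=16  I2→R4
t=17  I4 read-ops
t=18  I4 finished on ALU
t=19  I4→R3
t=20  issue I5 (ALU)
t=21  I5 read-ops
t=22  I5 finished on ALU
t=23  I5→R2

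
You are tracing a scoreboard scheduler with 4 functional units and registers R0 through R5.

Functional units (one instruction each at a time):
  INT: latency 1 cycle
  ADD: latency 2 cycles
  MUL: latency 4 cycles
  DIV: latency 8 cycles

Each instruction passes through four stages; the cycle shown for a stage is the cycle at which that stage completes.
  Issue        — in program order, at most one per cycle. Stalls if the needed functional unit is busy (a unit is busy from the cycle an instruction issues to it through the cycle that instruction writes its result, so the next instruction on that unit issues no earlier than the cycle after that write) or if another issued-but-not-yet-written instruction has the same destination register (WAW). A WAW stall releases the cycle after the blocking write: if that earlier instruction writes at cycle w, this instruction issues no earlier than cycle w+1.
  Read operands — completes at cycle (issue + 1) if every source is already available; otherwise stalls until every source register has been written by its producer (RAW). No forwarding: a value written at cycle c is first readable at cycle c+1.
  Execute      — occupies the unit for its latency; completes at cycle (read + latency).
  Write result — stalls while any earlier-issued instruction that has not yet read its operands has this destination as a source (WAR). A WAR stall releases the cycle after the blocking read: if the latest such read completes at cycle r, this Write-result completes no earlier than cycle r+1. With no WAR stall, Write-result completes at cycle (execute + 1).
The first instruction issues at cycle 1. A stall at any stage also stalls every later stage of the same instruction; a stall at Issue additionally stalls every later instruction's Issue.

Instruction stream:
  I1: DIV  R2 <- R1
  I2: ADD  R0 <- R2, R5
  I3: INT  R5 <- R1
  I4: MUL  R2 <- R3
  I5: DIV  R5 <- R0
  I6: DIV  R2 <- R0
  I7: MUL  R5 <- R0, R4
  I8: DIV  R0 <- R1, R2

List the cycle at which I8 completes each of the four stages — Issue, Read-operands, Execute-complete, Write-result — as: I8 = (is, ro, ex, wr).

I8 = (37, 38, 46, 47)

I1: IS=1 RO=2 EX=10 WR=11
I2: IS=2 RO=12 EX=14 WR=15  [RAW R2: wait I1 write@11]
I3: IS=3 RO=4 EX=5 WR=13  [WAR R5: wait I2 read@12]
I4: IS=12 RO=13 EX=17 WR=18  [WAW R2: wait I1 write@11]
I5: IS=14 RO=16 EX=24 WR=25  [WAW R5: wait I3 write@13; RAW R0: wait I2 write@15]
I6: IS=26 RO=27 EX=35 WR=36  [struct: DIV busy until I5 writes@25]
I7: IS=27 RO=28 EX=32 WR=33
I8: IS=37 RO=38 EX=46 WR=47  [struct: DIV busy until I6 writes@36]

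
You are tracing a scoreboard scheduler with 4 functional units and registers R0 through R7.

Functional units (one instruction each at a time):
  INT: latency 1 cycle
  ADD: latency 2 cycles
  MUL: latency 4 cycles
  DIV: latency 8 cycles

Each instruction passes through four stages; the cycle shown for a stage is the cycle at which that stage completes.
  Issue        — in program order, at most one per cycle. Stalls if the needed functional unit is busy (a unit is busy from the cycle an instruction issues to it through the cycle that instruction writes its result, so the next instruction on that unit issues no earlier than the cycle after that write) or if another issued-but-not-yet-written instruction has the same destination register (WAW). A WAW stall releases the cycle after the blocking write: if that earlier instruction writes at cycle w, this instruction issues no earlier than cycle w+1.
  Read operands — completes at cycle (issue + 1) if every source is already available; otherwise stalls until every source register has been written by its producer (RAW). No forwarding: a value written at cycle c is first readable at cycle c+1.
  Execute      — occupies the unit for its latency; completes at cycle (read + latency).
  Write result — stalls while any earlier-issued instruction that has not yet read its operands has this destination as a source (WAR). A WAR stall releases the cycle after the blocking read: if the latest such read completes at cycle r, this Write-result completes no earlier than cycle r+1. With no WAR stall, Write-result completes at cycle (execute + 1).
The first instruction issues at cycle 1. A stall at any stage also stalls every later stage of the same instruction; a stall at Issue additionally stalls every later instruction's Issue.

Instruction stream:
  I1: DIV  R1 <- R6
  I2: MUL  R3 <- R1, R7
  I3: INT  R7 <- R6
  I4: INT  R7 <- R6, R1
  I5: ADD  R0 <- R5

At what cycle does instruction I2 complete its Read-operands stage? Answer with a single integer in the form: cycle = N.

cycle = 12

c1: I1 issues→DIV
c2: I1 reads · I2 issues→MUL
c3: I3 issues→INT
c4: I3 reads
c5: I3 exec-done
c10: I1 exec-done
c11: I1 writes R1
c12: I2 reads
c13: I3 writes R7
c14: I4 issues→INT
c15: I4 reads · I5 issues→ADD
c16: I2 exec-done · I4 exec-done · I5 reads
c17: I2 writes R3 · I4 writes R7
c18: I5 exec-done
c19: I5 writes R0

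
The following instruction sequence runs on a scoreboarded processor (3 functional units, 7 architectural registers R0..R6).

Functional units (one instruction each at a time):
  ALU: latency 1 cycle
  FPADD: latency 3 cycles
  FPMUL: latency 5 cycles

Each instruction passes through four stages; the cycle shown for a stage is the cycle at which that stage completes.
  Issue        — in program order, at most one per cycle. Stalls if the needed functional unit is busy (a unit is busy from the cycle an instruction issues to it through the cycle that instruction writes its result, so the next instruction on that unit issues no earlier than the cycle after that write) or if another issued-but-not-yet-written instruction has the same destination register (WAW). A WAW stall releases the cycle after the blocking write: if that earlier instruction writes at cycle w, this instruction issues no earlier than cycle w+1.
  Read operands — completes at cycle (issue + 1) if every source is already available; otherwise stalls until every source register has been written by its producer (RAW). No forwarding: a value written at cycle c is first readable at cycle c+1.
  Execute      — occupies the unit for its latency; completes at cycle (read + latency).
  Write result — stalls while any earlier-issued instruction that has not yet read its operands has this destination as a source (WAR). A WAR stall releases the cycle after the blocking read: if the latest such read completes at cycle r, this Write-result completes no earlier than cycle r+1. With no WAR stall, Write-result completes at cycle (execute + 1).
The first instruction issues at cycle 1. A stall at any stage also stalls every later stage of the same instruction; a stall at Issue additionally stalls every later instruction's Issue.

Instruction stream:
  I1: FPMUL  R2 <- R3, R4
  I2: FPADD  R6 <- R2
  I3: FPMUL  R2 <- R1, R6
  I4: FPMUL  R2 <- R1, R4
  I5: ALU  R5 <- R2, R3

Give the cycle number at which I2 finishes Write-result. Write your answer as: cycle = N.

cycle = 13

t=1  I1→FPMUL
t=2  I1 RO, I2→FPADD
t=7  I1 EX
t=8  I1 WR R2
t=9  I2 RO, I3→FPMUL
t=12  I2 EX
t=13  I2 WR R6
t=14  I3 RO
t=19  I3 EX
t=20  I3 WR R2
t=21  I4→FPMUL
t=22  I4 RO, I5→ALU
t=27  I4 EX
t=28  I4 WR R2
t=29  I5 RO
t=30  I5 EX
t=31  I5 WR R5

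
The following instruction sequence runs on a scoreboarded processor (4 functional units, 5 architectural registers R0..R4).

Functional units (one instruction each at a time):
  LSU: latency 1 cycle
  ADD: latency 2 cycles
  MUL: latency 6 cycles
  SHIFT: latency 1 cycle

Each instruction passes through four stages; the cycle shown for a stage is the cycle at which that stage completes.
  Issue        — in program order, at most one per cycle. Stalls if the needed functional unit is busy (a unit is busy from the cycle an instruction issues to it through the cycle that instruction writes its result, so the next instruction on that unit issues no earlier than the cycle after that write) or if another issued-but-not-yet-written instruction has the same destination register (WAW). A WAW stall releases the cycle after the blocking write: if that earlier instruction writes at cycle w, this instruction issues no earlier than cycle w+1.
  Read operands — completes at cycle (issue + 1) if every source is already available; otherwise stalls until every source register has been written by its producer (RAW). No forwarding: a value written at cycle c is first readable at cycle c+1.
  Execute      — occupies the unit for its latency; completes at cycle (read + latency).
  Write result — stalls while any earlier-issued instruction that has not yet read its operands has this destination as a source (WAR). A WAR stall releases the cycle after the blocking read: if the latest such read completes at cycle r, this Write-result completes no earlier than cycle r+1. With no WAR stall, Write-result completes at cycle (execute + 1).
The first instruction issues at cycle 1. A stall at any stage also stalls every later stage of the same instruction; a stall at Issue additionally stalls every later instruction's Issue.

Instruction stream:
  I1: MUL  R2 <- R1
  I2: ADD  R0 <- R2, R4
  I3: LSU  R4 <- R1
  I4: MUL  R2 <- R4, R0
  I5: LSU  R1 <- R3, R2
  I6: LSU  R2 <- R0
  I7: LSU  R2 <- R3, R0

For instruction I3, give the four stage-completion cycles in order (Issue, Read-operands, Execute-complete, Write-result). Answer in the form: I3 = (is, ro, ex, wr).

[1] I1 issues→MUL
[2] I1 reads; I2 issues→ADD
[3] I3 issues→LSU
[4] I3 reads
[5] I3 exec-done
[8] I1 exec-done
[9] I1 writes R2
[10] I2 reads; I4 issues→MUL
[11] I3 writes R4
[12] I2 exec-done; I5 issues→LSU
[13] I2 writes R0
[14] I4 reads
[20] I4 exec-done
[21] I4 writes R2
[22] I5 reads
[23] I5 exec-done
[24] I5 writes R1
[25] I6 issues→LSU
[26] I6 reads
[27] I6 exec-done
[28] I6 writes R2
[29] I7 issues→LSU
[30] I7 reads
[31] I7 exec-done
[32] I7 writes R2

I3 = (3, 4, 5, 11)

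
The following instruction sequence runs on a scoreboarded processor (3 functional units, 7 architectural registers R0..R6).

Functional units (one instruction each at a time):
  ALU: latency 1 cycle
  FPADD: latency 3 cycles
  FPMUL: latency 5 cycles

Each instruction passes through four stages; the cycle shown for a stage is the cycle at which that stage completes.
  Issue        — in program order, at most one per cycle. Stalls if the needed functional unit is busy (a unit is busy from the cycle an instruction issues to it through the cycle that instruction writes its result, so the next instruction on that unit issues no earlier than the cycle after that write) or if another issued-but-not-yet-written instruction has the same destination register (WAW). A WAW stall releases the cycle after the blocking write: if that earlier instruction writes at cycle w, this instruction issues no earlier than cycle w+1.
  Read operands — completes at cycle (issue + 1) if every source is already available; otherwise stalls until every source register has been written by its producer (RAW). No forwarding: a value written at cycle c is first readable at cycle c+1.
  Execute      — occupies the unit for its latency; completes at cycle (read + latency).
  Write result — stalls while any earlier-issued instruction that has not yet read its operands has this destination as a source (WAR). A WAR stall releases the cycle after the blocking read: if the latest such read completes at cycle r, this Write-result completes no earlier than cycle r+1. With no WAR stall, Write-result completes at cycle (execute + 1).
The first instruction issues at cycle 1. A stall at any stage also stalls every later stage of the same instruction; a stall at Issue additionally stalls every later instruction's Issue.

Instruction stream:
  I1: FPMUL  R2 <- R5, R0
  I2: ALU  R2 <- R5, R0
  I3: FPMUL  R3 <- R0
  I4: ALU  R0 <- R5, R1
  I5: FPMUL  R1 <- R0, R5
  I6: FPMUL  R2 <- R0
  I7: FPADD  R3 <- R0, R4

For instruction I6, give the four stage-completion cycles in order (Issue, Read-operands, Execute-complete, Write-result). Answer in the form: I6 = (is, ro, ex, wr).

  I1 | 1 | 2 | 7 | 8
  I2 | 9 | 10 | 11 | 12   WAW R2: wait I1 write@8
  I3 | 10 | 11 | 16 | 17
  I4 | 13 | 14 | 15 | 16   struct: ALU busy until I2 writes@12
  I5 | 18 | 19 | 24 | 25   struct: FPMUL busy until I3 writes@17
  I6 | 26 | 27 | 32 | 33   struct: FPMUL busy until I5 writes@25
  I7 | 27 | 28 | 31 | 32

I6 = (26, 27, 32, 33)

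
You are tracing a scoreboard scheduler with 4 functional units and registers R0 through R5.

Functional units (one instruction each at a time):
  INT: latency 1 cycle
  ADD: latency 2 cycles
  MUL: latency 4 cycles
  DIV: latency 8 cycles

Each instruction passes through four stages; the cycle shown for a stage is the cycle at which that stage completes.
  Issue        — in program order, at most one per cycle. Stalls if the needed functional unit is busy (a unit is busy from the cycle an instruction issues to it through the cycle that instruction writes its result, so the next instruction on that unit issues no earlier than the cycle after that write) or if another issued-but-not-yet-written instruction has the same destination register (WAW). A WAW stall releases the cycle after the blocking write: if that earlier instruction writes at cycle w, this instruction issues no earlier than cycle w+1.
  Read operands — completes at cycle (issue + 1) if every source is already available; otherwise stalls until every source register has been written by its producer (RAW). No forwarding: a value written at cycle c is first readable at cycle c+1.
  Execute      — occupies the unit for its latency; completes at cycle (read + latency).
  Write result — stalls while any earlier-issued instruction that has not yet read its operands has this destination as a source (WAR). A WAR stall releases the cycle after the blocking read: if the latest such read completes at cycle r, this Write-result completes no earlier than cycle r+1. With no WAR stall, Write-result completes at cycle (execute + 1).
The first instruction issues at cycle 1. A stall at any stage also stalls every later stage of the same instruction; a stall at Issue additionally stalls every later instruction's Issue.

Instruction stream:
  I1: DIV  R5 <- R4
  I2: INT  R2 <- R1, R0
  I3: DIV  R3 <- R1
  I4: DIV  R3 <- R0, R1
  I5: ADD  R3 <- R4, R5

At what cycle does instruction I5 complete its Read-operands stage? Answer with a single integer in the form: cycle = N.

cycle = 35

[1] issue I1 (DIV)
[2] I1 read-ops, issue I2 (INT)
[3] I2 read-ops
[4] I2 finished on INT
[5] I2→R2
[10] I1 finished on DIV
[11] I1→R5
[12] issue I3 (DIV)
[13] I3 read-ops
[21] I3 finished on DIV
[22] I3→R3
[23] issue I4 (DIV)
[24] I4 read-ops
[32] I4 finished on DIV
[33] I4→R3
[34] issue I5 (ADD)
[35] I5 read-ops
[37] I5 finished on ADD
[38] I5→R3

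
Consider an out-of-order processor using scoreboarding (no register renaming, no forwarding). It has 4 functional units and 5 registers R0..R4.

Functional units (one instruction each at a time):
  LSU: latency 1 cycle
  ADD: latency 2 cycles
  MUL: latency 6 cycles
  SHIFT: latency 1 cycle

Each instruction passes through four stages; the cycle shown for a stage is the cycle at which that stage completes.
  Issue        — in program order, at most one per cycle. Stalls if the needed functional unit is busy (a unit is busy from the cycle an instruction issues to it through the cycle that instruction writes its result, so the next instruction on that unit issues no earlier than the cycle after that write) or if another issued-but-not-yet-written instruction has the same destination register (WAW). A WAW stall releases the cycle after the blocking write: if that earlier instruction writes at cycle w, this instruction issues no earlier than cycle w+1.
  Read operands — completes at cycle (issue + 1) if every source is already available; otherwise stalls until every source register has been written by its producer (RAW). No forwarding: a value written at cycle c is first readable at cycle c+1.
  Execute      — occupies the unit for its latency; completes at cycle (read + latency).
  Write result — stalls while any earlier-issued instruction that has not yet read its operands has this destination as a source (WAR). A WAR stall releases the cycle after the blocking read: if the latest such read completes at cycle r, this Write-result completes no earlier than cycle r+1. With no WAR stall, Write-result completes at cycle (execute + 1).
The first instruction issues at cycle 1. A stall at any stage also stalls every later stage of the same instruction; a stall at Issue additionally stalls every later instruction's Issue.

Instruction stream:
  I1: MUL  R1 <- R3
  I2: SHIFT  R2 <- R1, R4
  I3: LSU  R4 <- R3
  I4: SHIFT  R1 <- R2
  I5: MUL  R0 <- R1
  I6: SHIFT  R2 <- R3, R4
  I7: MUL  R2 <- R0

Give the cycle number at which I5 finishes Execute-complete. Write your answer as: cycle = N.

cycle = 23

1) issue 1, read 2, done 8, write 9
2) issue 2, read 10, done 11, write 12  <RAW R1: wait I1 write@9>
3) issue 3, read 4, done 5, write 11  <WAR R4: wait I2 read@10>
4) issue 13, read 14, done 15, write 16  <struct: SHIFT busy until I2 writes@12>
5) issue 14, read 17, done 23, write 24  <RAW R1: wait I4 write@16>
6) issue 17, read 18, done 19, write 20  <struct: SHIFT busy until I4 writes@16>
7) issue 25, read 26, done 32, write 33  <struct: MUL busy until I5 writes@24>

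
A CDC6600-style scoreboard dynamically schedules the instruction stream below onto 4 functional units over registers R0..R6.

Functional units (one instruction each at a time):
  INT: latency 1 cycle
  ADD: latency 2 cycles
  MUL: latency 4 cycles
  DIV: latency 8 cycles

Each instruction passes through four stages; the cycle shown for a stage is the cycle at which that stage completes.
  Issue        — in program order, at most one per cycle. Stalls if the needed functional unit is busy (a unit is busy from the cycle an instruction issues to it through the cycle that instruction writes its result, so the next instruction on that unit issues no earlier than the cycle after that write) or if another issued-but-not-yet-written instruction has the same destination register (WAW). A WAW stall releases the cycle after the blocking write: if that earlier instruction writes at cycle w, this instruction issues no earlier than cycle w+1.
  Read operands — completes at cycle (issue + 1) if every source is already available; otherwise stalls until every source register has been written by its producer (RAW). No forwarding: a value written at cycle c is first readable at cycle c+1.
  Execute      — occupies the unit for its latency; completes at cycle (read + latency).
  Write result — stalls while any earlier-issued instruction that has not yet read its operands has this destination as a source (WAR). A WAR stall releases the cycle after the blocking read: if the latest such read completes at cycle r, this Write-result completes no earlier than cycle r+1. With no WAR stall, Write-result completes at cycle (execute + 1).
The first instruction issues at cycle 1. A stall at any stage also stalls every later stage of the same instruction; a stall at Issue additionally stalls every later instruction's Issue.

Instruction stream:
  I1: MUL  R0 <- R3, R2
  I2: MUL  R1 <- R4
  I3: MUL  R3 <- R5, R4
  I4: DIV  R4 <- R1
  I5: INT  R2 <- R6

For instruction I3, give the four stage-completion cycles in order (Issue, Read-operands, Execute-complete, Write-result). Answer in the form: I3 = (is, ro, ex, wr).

1) issue 1, read 2, done 6, write 7
2) issue 8, read 9, done 13, write 14  <struct: MUL busy until I1 writes@7>
3) issue 15, read 16, done 20, write 21  <struct: MUL busy until I2 writes@14>
4) issue 16, read 17, done 25, write 26
5) issue 17, read 18, done 19, write 20

I3 = (15, 16, 20, 21)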